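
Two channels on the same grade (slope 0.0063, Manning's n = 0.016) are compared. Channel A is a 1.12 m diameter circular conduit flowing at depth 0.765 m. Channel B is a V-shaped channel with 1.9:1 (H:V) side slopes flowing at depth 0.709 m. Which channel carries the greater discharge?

Channel A: For a circular section of diameter D = 1.12 m at depth y = 0.765 m, the central angle is θ = 2 arccos(1 − 2y/D) = 3.891 rad. Then A = (D²/8)(θ − sin θ) = 0.717 m² and P = Dθ/2 = 2.179 m. Hydraulic radius R = A/P = 0.717/2.179 = 0.329 m. Q_A = (1/0.016)·0.717·0.329^(2/3)·√0.0063 = 1.695 m³/s.
Channel B: For a triangular section with side slope z = 1.9: A = zy² = 1.9×0.709² = 0.9551 m²; P = 2y√(1+z²) = 2×0.709×2.147 = 3.045 m. Hydraulic radius R = A/P = 0.9551/3.045 = 0.3137 m. Q_B = (1/0.016)·0.9551·0.3137^(2/3)·√0.0063 = 2.187 m³/s.
Q_A = 1.695 m³/s vs Q_B = 2.187 m³/s, so channel B carries more.

channel B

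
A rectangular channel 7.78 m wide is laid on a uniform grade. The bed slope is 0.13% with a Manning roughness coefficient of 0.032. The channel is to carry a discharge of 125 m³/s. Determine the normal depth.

y_n = 7.6 m

Manning's equation rearranged: A R^(2/3) = nQ / (1·√S) = 0.032 × 125 / (√0.0013) = 110.9.
Try y = 6.2 m: A R^(2/3) = 86.23 — too small.
Try y = 7.6 m: A R^(2/3) = 111 — matches.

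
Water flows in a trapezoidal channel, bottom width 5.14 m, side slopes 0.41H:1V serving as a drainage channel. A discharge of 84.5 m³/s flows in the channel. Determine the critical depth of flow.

y_c = 2.79 m

At critical depth, Q² T / (g A³) = 1, i.e. A³/T = Q²/g = 84.5²/9.81 = 727.9.
Trying y = 2.05 m: A³/T = 270.2 — too small.
Trying y = 2.79 m: A³/T = 725.5 — ≈ 727.9.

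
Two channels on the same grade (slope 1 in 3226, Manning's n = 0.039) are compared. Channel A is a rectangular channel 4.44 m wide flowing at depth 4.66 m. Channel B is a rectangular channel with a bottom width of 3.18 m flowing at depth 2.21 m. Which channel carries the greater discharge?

Channel A: Flow area A = b·y = 4.44 × 4.66 = 20.69 m². Wetted perimeter P = b + 2y = 4.44 + 2×4.66 = 13.76 m. Hydraulic radius R = A/P = 20.69/13.76 = 1.504 m. Q_A = (1/0.039)·20.69·1.504^(2/3)·√0.00031 = 12.26 m³/s.
Channel B: Flow area A = b·y = 3.18 × 2.21 = 7.028 m². Wetted perimeter P = b + 2y = 3.18 + 2×2.21 = 7.6 m. Hydraulic radius R = A/P = 7.028/7.6 = 0.9247 m. Q_B = (1/0.039)·7.028·0.9247^(2/3)·√0.00031 = 3.011 m³/s.
Q_A = 12.26 m³/s vs Q_B = 3.011 m³/s, so channel A carries more.

channel A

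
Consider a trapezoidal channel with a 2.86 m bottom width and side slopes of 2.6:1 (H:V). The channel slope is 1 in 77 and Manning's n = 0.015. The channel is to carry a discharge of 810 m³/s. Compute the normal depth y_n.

y_n = 4.35 m

Manning's equation rearranged: A R^(2/3) = nQ / (1·√S) = 0.015 × 810 / (√0.01299) = 106.6.
Try y = 4.78 m: A R^(2/3) = 133.8 — high.
Try y = 3.4 m: A R^(2/3) = 59.4 — low.
Try y = 4.35 m: A R^(2/3) = 106.6 — matches.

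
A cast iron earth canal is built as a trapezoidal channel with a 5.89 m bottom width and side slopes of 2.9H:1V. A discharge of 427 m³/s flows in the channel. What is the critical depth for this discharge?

y_c = 4.46 m

At critical depth, Q² T / (g A³) = 1, i.e. A³/T = Q²/g = 427²/9.81 = 18590.
At y = 5.37 m: A³/T = 41340 — high.
At y = 3.22 m: A³/T = 4799 — low.
At y = 4.46 m: A³/T = 18630 — matches.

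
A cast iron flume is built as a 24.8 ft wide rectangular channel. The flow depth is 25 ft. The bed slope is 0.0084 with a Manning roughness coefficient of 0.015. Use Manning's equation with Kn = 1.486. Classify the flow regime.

supercritical

Flow area A = b·y = 24.8 × 25 = 620 ft². Wetted perimeter P = b + 2y = 24.8 + 2×25 = 74.8 ft.
Hydraulic radius R = A/P = 620/74.8 = 8.289 ft.
V = (1.486/n) R^(2/3) √S = (1.486/0.015) × 8.289^(2/3) × √0.0084 = 37.19 ft/s. Hydraulic depth D_h = A/T = 620/24.8 = 25 ft.
Froude number Fr = V/√(g·D_h) = 37.19/√(32.2×25) = 1.31, which is greater than 1, so the flow is supercritical.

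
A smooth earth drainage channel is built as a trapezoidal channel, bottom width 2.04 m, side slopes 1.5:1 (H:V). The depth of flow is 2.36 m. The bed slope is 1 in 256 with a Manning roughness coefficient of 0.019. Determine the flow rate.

Q = 50.2 m³/s

With bottom width b = 2.04 m and side slope z = 1.5: A = (b + zy)y = (2.04 + 1.5×2.36)×2.36 = 13.17 m²; P = b + 2y√(1+z²) = 2.04 + 2×2.36×1.803 = 10.55 m.
Hydraulic radius R = A/P = 13.17/10.55 = 1.248 m.
Manning's equation: Q = (1/n) A R^(2/3) S^(1/2) = (1/0.019) × 13.17 × 1.248^(2/3) × 0.003906^(1/2) = 50.2 m³/s.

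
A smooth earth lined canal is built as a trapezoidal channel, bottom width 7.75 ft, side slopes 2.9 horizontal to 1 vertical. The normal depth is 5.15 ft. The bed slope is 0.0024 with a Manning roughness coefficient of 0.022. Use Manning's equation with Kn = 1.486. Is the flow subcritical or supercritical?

subcritical

With bottom width b = 7.75 ft and side slope z = 2.9: A = (b + zy)y = (7.75 + 2.9×5.15)×5.15 = 116.8 ft²; P = b + 2y√(1+z²) = 7.75 + 2×5.15×3.068 = 39.35 ft.
Hydraulic radius R = A/P = 116.8/39.35 = 2.969 ft.
V = (1.486/n) R^(2/3) √S = (1.486/0.022) × 2.969^(2/3) × √0.0024 = 6.836 ft/s. Hydraulic depth D_h = A/T = 116.8/37.62 = 3.105 ft.
Froude number Fr = V/√(g·D_h) = 6.836/√(32.2×3.105) = 0.684, which is less than 1, so the flow is subcritical.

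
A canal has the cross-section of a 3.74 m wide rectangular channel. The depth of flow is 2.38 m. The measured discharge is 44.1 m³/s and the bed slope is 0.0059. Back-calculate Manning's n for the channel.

n = 0.016

Flow area A = b·y = 3.74 × 2.38 = 8.901 m². Wetted perimeter P = b + 2y = 3.74 + 2×2.38 = 8.5 m.
Hydraulic radius R = A/P = 8.901/8.5 = 1.047 m.
Rearranging Manning's equation: n = (1/Q) A R^(2/3) S^(1/2) = (1/44.1) × 8.901 × 1.047^(2/3) × √0.0059 = 0.016.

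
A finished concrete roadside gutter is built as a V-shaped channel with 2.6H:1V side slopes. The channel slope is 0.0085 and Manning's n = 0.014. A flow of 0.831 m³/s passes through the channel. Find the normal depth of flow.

Manning's equation rearranged: A R^(2/3) = nQ / (1·√S) = 0.014 × 0.831 / (√0.0085) = 0.1262.
Trying y = 0.481 m: A R^(2/3) = 0.2222 — over.
Trying y = 0.304 m: A R^(2/3) = 0.06536 — short.
Trying y = 0.389 m: A R^(2/3) = 0.1261 — matches.

y_n = 0.389 m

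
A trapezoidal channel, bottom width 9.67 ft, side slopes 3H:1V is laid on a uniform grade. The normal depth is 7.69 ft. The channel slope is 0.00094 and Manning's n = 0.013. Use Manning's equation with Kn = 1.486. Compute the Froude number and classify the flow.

With bottom width b = 9.67 ft and side slope z = 3: A = (b + zy)y = (9.67 + 3×7.69)×7.69 = 251.8 ft²; P = b + 2y√(1+z²) = 9.67 + 2×7.69×3.162 = 58.31 ft.
Hydraulic radius R = A/P = 251.8/58.31 = 4.318 ft.
V = (1.486/n) R^(2/3) √S = (1.486/0.013) × 4.318^(2/3) × √0.00094 = 9.293 ft/s. Hydraulic depth D_h = A/T = 251.8/55.81 = 4.511 ft.
Froude number Fr = V/√(g·D_h) = 9.293/√(32.2×4.511) = 0.771, which is less than 1, so the flow is subcritical.

subcritical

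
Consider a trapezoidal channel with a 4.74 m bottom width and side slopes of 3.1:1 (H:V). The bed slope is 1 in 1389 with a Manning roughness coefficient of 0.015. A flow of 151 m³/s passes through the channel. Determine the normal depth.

y_n = 3.47 m

Manning's equation rearranged: A R^(2/3) = nQ / (1·√S) = 0.015 × 151 / (√0.0007199) = 84.41.
At y = 3.98 m: A R^(2/3) = 115.5 — high.
At y = 2.45 m: A R^(2/3) = 38.89 — low.
At y = 3.47 m: A R^(2/3) = 84.41 — close enough.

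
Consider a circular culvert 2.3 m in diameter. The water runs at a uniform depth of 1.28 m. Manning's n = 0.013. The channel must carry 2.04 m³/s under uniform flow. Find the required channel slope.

For a circular section of diameter D = 2.3 m at depth y = 1.28 m, the central angle is θ = 2 arccos(1 − 2y/D) = 3.368 rad. Then A = (D²/8)(θ − sin θ) = 2.376 m² and P = Dθ/2 = 3.873 m.
Hydraulic radius R = A/P = 2.376/3.873 = 0.6133 m.
From Manning's equation, S = [nQ / (1 A R^(2/3))]² = [0.013 × 2.04 / (1 × 2.376 × 0.6133^(2/3))]² = 0.000239.

S = 0.000239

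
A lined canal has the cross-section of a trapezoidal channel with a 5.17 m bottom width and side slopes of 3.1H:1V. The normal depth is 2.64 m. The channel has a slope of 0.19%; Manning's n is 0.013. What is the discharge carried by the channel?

Q = 160 m³/s

With bottom width b = 5.17 m and side slope z = 3.1: A = (b + zy)y = (5.17 + 3.1×2.64)×2.64 = 35.25 m²; P = b + 2y√(1+z²) = 5.17 + 2×2.64×3.257 = 22.37 m.
Hydraulic radius R = A/P = 35.25/22.37 = 1.576 m.
Manning's equation: Q = (1/n) A R^(2/3) S^(1/2) = (1/0.013) × 35.25 × 1.576^(2/3) × 0.0019^(1/2) = 160 m³/s.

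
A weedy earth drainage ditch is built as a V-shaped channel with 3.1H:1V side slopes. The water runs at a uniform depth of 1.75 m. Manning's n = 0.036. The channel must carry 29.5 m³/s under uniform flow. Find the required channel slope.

S = 0.016

For a triangular section with side slope z = 3.1: A = zy² = 3.1×1.75² = 9.494 m²; P = 2y√(1+z²) = 2×1.75×3.257 = 11.4 m.
Hydraulic radius R = A/P = 9.494/11.4 = 0.8327 m.
From Manning's equation, S = [nQ / (1 A R^(2/3))]² = [0.036 × 29.5 / (1 × 9.494 × 0.8327^(2/3))]² = 0.016.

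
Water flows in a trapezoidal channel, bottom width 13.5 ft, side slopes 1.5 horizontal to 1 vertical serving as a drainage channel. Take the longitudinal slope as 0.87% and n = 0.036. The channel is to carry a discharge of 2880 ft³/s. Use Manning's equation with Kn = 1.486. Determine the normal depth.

Manning's equation rearranged: A R^(2/3) = nQ / (1.486·√S) = 0.036 × 2880 / (1.486 × √0.0087) = 748.
Try y = 7.91 ft: A R^(2/3) = 568.9 — low.
Try y = 11.1 ft: A R^(2/3) = 1136 — high.
Try y = 9.06 ft: A R^(2/3) = 747.6 — ≈ 748.

y_n = 9.06 ft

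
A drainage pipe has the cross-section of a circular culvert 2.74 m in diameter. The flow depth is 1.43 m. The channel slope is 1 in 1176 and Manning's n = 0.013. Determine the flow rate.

For a circular section of diameter D = 2.74 m at depth y = 1.43 m, the central angle is θ = 2 arccos(1 − 2y/D) = 3.229 rad. Then A = (D²/8)(θ − sin θ) = 3.113 m² and P = Dθ/2 = 4.424 m.
Hydraulic radius R = A/P = 3.113/4.424 = 0.7036 m.
Manning's equation: Q = (1/n) A R^(2/3) S^(1/2) = (1/0.013) × 3.113 × 0.7036^(2/3) × 0.0008503^(1/2) = 5.52 m³/s.

Q = 5.52 m³/s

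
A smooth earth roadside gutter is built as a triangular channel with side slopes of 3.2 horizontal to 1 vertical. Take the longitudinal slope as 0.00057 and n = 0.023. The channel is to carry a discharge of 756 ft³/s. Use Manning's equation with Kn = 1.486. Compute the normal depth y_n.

Manning's equation rearranged: A R^(2/3) = nQ / (1.486·√S) = 0.023 × 756 / (1.486 × √0.00057) = 490.1.
Try y = 9.85 ft: A R^(2/3) = 871.2 — high.
Try y = 6.38 ft: A R^(2/3) = 273.6 — low.
Try y = 7.94 ft: A R^(2/3) = 490.3 — ≈ 490.1.

y_n = 7.94 ft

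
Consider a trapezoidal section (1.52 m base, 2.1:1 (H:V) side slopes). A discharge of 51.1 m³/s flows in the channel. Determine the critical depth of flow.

y_c = 2.28 m

At critical depth, Q² T / (g A³) = 1, i.e. A³/T = Q²/g = 51.1²/9.81 = 266.2.
Try y = 1.64 m: A³/T = 64.17 — low.
Try y = 2.62 m: A³/T = 497.2 — high.
Try y = 2.28 m: A³/T = 268.1 — close enough.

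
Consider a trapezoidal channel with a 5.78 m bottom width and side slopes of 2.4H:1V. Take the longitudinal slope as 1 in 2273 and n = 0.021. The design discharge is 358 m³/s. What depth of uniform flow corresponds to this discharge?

Manning's equation rearranged: A R^(2/3) = nQ / (1·√S) = 0.021 × 358 / (√0.0004399) = 358.4.
Trying y = 5.73 m: A R^(2/3) = 240.3 — too small.
Trying y = 7.86 m: A R^(2/3) = 500.4 — too large.
Trying y = 6.82 m: A R^(2/3) = 358.9 — close enough.

y_n = 6.82 m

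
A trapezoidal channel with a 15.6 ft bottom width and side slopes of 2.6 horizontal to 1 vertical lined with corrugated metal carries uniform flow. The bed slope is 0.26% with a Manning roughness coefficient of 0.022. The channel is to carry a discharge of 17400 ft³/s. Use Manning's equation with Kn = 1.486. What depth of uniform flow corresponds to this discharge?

Manning's equation rearranged: A R^(2/3) = nQ / (1.486·√S) = 0.022 × 17400 / (1.486 × √0.0026) = 5052.
At y = 22.9 ft: A R^(2/3) = 9028 — over.
At y = 12.6 ft: A R^(2/3) = 2251 — short.
At y = 17.9 ft: A R^(2/3) = 5040 — ≈ 5052.

y_n = 17.9 ft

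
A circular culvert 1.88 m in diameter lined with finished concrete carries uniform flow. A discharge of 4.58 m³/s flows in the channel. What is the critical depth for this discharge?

At critical depth, Q² T / (g A³) = 1, i.e. A³/T = Q²/g = 4.58²/9.81 = 2.138.
At y = 0.932 m: A³/T = 1.377 — low.
At y = 1.05 m: A³/T = 2.17 — close enough.

y_c = 1.05 m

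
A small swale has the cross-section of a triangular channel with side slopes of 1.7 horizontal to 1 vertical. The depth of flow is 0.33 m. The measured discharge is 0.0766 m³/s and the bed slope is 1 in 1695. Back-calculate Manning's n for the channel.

n = 0.016

For a triangular section with side slope z = 1.7: A = zy² = 1.7×0.33² = 0.1851 m²; P = 2y√(1+z²) = 2×0.33×1.972 = 1.302 m.
Hydraulic radius R = A/P = 0.1851/1.302 = 0.1422 m.
Rearranging Manning's equation: n = (1/Q) A R^(2/3) S^(1/2) = (1/0.0766) × 0.1851 × 0.1422^(2/3) × √0.00059 = 0.016.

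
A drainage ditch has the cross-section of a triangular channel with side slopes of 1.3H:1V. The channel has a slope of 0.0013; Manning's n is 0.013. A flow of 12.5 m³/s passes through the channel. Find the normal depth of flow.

y_n = 2.01 m

Manning's equation rearranged: A R^(2/3) = nQ / (1·√S) = 0.013 × 12.5 / (√0.0013) = 4.507.
Try y = 1.66 m: A R^(2/3) = 2.71 — low.
Try y = 2.23 m: A R^(2/3) = 5.954 — high.
Try y = 2.01 m: A R^(2/3) = 4.513 — close enough.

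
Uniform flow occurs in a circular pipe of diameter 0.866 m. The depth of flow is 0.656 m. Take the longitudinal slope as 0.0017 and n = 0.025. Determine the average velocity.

For a circular section of diameter D = 0.866 m at depth y = 0.656 m, the central angle is θ = 2 arccos(1 − 2y/D) = 4.224 rad. Then A = (D²/8)(θ − sin θ) = 0.4787 m² and P = Dθ/2 = 1.829 m.
Hydraulic radius R = A/P = 0.4787/1.829 = 0.2618 m.
From Manning's equation, V = (1/n) R^(2/3) S^(1/2) = (1/0.025) × 0.2618^(2/3) × 0.0017^(1/2) = 0.675 m/s.

V = 0.675 m/s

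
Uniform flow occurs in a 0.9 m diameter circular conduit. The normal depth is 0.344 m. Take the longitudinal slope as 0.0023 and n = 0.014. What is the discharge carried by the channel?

Q = 0.25 m³/s

For a circular section of diameter D = 0.9 m at depth y = 0.344 m, the central angle is θ = 2 arccos(1 − 2y/D) = 2.666 rad. Then A = (D²/8)(θ − sin θ) = 0.2236 m² and P = Dθ/2 = 1.2 m.
Hydraulic radius R = A/P = 0.2236/1.2 = 0.1864 m.
Manning's equation: Q = (1/n) A R^(2/3) S^(1/2) = (1/0.014) × 0.2236 × 0.1864^(2/3) × 0.0023^(1/2) = 0.25 m³/s.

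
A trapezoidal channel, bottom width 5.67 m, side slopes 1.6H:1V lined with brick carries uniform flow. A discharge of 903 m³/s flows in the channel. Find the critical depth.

At critical depth, Q² T / (g A³) = 1, i.e. A³/T = Q²/g = 903²/9.81 = 83120.
At y = 5.97 m: A³/T = 30290 — low.
At y = 7.6 m: A³/T = 82970 — close enough.

y_c = 7.6 m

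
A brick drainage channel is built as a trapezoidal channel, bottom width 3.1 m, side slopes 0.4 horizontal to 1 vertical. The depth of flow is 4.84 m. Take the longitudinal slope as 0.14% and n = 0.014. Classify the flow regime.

subcritical

With bottom width b = 3.1 m and side slope z = 0.4: A = (b + zy)y = (3.1 + 0.4×4.84)×4.84 = 24.37 m²; P = b + 2y√(1+z²) = 3.1 + 2×4.84×1.077 = 13.53 m.
Hydraulic radius R = A/P = 24.37/13.53 = 1.802 m.
V = (1/n) R^(2/3) √S = (1/0.014) × 1.802^(2/3) × √0.0014 = 3.958 m/s. Hydraulic depth D_h = A/T = 24.37/6.972 = 3.496 m.
Froude number Fr = V/√(g·D_h) = 3.958/√(9.81×3.496) = 0.676, which is less than 1, so the flow is subcritical.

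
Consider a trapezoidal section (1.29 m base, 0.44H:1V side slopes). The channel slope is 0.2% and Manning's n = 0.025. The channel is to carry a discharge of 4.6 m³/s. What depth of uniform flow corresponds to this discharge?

Manning's equation rearranged: A R^(2/3) = nQ / (1·√S) = 0.025 × 4.6 / (√0.002) = 2.571.
Try y = 1.88 m: A R^(2/3) = 3.249 — too large.
Try y = 1.31 m: A R^(2/3) = 1.718 — too small.
Try y = 1.65 m: A R^(2/3) = 2.571 — ≈ 2.571.

y_n = 1.65 m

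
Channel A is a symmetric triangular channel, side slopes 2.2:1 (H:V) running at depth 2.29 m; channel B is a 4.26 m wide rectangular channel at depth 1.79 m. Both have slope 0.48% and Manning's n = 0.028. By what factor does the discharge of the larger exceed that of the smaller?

Channel A: For a triangular section with side slope z = 2.2: A = zy² = 2.2×2.29² = 11.54 m²; P = 2y√(1+z²) = 2×2.29×2.417 = 11.07 m. Hydraulic radius R = A/P = 11.54/11.07 = 1.042 m. Q_A = (1/0.028)·11.54·1.042^(2/3)·√0.0048 = 29.35 m³/s.
Channel B: Flow area A = b·y = 4.26 × 1.79 = 7.625 m². Wetted perimeter P = b + 2y = 4.26 + 2×1.79 = 7.84 m. Hydraulic radius R = A/P = 7.625/7.84 = 0.9726 m. Q_B = (1/0.028)·7.625·0.9726^(2/3)·√0.0048 = 18.52 m³/s.
The larger discharge is 29.35 m³/s and the smaller is 18.52 m³/s; the ratio is 1.58.

1.58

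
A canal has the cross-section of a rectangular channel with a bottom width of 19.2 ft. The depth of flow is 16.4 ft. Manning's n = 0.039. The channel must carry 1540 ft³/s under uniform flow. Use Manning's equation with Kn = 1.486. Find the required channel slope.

Flow area A = b·y = 19.2 × 16.4 = 314.9 ft². Wetted perimeter P = b + 2y = 19.2 + 2×16.4 = 52 ft.
Hydraulic radius R = A/P = 314.9/52 = 6.055 ft.
From Manning's equation, S = [nQ / (1.486 A R^(2/3))]² = [0.039 × 1540 / (1.486 × 314.9 × 6.055^(2/3))]² = 0.00149.

S = 0.00149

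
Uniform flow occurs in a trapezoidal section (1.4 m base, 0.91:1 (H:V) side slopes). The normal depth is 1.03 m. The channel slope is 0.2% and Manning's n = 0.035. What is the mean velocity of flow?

V = 0.884 m/s

With bottom width b = 1.4 m and side slope z = 0.91: A = (b + zy)y = (1.4 + 0.91×1.03)×1.03 = 2.407 m²; P = b + 2y√(1+z²) = 1.4 + 2×1.03×1.352 = 4.185 m.
Hydraulic radius R = A/P = 2.407/4.185 = 0.5752 m.
From Manning's equation, V = (1/n) R^(2/3) S^(1/2) = (1/0.035) × 0.5752^(2/3) × 0.002^(1/2) = 0.884 m/s.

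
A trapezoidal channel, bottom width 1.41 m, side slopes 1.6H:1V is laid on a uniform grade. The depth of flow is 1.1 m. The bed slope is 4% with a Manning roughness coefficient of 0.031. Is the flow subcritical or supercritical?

supercritical

With bottom width b = 1.41 m and side slope z = 1.6: A = (b + zy)y = (1.41 + 1.6×1.1)×1.1 = 3.487 m²; P = b + 2y√(1+z²) = 1.41 + 2×1.1×1.887 = 5.561 m.
Hydraulic radius R = A/P = 3.487/5.561 = 0.6271 m.
V = (1/n) R^(2/3) √S = (1/0.031) × 0.6271^(2/3) × √0.04 = 4.726 m/s. Hydraulic depth D_h = A/T = 3.487/4.93 = 0.7073 m.
Froude number Fr = V/√(g·D_h) = 4.726/√(9.81×0.7073) = 1.79, which is greater than 1, so the flow is supercritical.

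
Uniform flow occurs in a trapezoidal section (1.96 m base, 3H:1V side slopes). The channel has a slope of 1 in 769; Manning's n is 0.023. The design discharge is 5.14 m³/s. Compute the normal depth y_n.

y_n = 0.967 m

Manning's equation rearranged: A R^(2/3) = nQ / (1·√S) = 0.023 × 5.14 / (√0.0013) = 3.278.
Trying y = 1.22 m: A R^(2/3) = 5.45 — high.
Trying y = 0.689 m: A R^(2/3) = 1.603 — low.
Trying y = 0.967 m: A R^(2/3) = 3.277 — ≈ 3.278.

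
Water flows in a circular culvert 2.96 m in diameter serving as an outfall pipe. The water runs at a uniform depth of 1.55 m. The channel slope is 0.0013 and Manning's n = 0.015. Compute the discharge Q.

For a circular section of diameter D = 2.96 m at depth y = 1.55 m, the central angle is θ = 2 arccos(1 − 2y/D) = 3.236 rad. Then A = (D²/8)(θ − sin θ) = 3.648 m² and P = Dθ/2 = 4.79 m.
Hydraulic radius R = A/P = 3.648/4.79 = 0.7616 m.
Manning's equation: Q = (1/n) A R^(2/3) S^(1/2) = (1/0.015) × 3.648 × 0.7616^(2/3) × 0.0013^(1/2) = 7.31 m³/s.

Q = 7.31 m³/s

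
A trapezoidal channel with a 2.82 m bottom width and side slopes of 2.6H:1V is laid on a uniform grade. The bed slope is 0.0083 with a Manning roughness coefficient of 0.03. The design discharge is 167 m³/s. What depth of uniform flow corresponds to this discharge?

y_n = 3.3 m

Manning's equation rearranged: A R^(2/3) = nQ / (1·√S) = 0.03 × 167 / (√0.0083) = 54.99.
Trying y = 2.73 m: A R^(2/3) = 35.51 — low.
Trying y = 4.17 m: A R^(2/3) = 95.98 — high.
Trying y = 3.3 m: A R^(2/3) = 55.13 — ≈ 54.99.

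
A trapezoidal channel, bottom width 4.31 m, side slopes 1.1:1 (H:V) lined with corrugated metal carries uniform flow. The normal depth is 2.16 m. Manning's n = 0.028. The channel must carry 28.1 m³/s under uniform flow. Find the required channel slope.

With bottom width b = 4.31 m and side slope z = 1.1: A = (b + zy)y = (4.31 + 1.1×2.16)×2.16 = 14.44 m²; P = b + 2y√(1+z²) = 4.31 + 2×2.16×1.487 = 10.73 m.
Hydraulic radius R = A/P = 14.44/10.73 = 1.346 m.
From Manning's equation, S = [nQ / (1 A R^(2/3))]² = [0.028 × 28.1 / (1 × 14.44 × 1.346^(2/3))]² = 0.002.

S = 0.002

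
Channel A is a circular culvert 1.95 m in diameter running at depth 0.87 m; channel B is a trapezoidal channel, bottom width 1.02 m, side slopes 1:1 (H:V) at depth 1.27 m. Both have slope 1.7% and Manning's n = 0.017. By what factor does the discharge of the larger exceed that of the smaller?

Channel A: For a circular section of diameter D = 1.95 m at depth y = 0.87 m, the central angle is θ = 2 arccos(1 − 2y/D) = 2.926 rad. Then A = (D²/8)(θ − sin θ) = 1.289 m² and P = Dθ/2 = 2.853 m. Hydraulic radius R = A/P = 1.289/2.853 = 0.4518 m. Q_A = (1/0.017)·1.289·0.4518^(2/3)·√0.017 = 5.821 m³/s.
Channel B: With bottom width b = 1.02 m and side slope z = 1: A = (b + zy)y = (1.02 + 1×1.27)×1.27 = 2.908 m²; P = b + 2y√(1+z²) = 1.02 + 2×1.27×1.414 = 4.612 m. Hydraulic radius R = A/P = 2.908/4.612 = 0.6306 m. Q_B = (1/0.017)·2.908·0.6306^(2/3)·√0.017 = 16.4 m³/s.
The larger discharge is 16.4 m³/s and the smaller is 5.821 m³/s; the ratio is 2.82.

2.82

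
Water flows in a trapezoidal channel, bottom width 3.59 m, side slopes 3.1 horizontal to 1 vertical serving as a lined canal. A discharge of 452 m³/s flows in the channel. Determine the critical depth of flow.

At critical depth, Q² T / (g A³) = 1, i.e. A³/T = Q²/g = 452²/9.81 = 20830.
Try y = 4.03 m: A³/T = 9528 — short.
Try y = 5.67 m: A³/T = 44620 — over.
Try y = 4.8 m: A³/T = 20890 — matches.

y_c = 4.8 m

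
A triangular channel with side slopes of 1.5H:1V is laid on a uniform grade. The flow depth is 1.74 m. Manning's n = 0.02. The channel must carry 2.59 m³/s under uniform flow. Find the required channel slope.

S = 0.0002

For a triangular section with side slope z = 1.5: A = zy² = 1.5×1.74² = 4.541 m²; P = 2y√(1+z²) = 2×1.74×1.803 = 6.274 m.
Hydraulic radius R = A/P = 4.541/6.274 = 0.7239 m.
From Manning's equation, S = [nQ / (1 A R^(2/3))]² = [0.02 × 2.59 / (1 × 4.541 × 0.7239^(2/3))]² = 0.0002.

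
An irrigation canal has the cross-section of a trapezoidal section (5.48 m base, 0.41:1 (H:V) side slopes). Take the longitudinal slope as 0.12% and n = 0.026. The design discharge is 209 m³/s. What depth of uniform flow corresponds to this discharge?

Manning's equation rearranged: A R^(2/3) = nQ / (1·√S) = 0.026 × 209 / (√0.0012) = 156.9.
Trying y = 9.72 m: A R^(2/3) = 211 — high.
Trying y = 6.59 m: A R^(2/3) = 105.4 — low.
Trying y = 8.26 m: A R^(2/3) = 157 — ≈ 156.9.

y_n = 8.26 m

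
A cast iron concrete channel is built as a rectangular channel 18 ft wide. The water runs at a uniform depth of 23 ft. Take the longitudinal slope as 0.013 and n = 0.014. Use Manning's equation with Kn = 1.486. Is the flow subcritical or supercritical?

Flow area A = b·y = 18 × 23 = 414 ft². Wetted perimeter P = b + 2y = 18 + 2×23 = 64 ft.
Hydraulic radius R = A/P = 414/64 = 6.469 ft.
V = (1.486/n) R^(2/3) √S = (1.486/0.014) × 6.469^(2/3) × √0.013 = 42.02 ft/s. Hydraulic depth D_h = A/T = 414/18 = 23 ft.
Froude number Fr = V/√(g·D_h) = 42.02/√(32.2×23) = 1.54, which is greater than 1, so the flow is supercritical.

supercritical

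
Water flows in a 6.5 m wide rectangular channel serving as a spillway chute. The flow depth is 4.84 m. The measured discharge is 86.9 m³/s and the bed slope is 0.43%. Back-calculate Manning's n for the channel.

n = 0.037

Flow area A = b·y = 6.5 × 4.84 = 31.46 m². Wetted perimeter P = b + 2y = 6.5 + 2×4.84 = 16.18 m.
Hydraulic radius R = A/P = 31.46/16.18 = 1.944 m.
Rearranging Manning's equation: n = (1/Q) A R^(2/3) S^(1/2) = (1/86.9) × 31.46 × 1.944^(2/3) × √0.0043 = 0.037.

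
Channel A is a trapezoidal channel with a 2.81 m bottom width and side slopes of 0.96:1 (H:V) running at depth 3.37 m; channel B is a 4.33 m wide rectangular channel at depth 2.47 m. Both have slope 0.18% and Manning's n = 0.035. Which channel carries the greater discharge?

channel A

Channel A: With bottom width b = 2.81 m and side slope z = 0.96: A = (b + zy)y = (2.81 + 0.96×3.37)×3.37 = 20.37 m²; P = b + 2y√(1+z²) = 2.81 + 2×3.37×1.386 = 12.15 m. Hydraulic radius R = A/P = 20.37/12.15 = 1.676 m. Q_A = (1/0.035)·20.37·1.676^(2/3)·√0.0018 = 34.85 m³/s.
Channel B: Flow area A = b·y = 4.33 × 2.47 = 10.7 m². Wetted perimeter P = b + 2y = 4.33 + 2×2.47 = 9.27 m. Hydraulic radius R = A/P = 10.7/9.27 = 1.154 m. Q_B = (1/0.035)·10.7·1.154^(2/3)·√0.0018 = 14.26 m³/s.
Q_A = 34.85 m³/s vs Q_B = 14.26 m³/s, so channel A carries more.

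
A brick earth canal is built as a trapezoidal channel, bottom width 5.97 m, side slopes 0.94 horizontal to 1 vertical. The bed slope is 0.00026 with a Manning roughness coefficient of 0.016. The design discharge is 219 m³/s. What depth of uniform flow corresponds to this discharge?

Manning's equation rearranged: A R^(2/3) = nQ / (1·√S) = 0.016 × 219 / (√0.00026) = 217.3.
Try y = 5.37 m: A R^(2/3) = 119.1 — too small.
Try y = 9.14 m: A R^(2/3) = 351.1 — too large.
Try y = 7.25 m: A R^(2/3) = 217 — matches.

y_n = 7.25 m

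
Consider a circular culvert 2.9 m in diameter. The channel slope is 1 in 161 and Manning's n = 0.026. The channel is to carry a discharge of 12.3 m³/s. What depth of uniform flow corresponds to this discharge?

Manning's equation rearranged: A R^(2/3) = nQ / (1·√S) = 0.026 × 12.3 / (√0.006211) = 4.058.
Try y = 2.12 m: A R^(2/3) = 4.715 — over.
Try y = 1.61 m: A R^(2/3) = 3.17 — short.
Try y = 1.89 m: A R^(2/3) = 4.047 — matches.

y_n = 1.89 m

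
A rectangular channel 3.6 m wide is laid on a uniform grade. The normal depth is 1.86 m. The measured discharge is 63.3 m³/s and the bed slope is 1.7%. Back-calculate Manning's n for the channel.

Flow area A = b·y = 3.6 × 1.86 = 6.696 m². Wetted perimeter P = b + 2y = 3.6 + 2×1.86 = 7.32 m.
Hydraulic radius R = A/P = 6.696/7.32 = 0.9148 m.
Rearranging Manning's equation: n = (1/Q) A R^(2/3) S^(1/2) = (1/63.3) × 6.696 × 0.9148^(2/3) × √0.017 = 0.013.

n = 0.013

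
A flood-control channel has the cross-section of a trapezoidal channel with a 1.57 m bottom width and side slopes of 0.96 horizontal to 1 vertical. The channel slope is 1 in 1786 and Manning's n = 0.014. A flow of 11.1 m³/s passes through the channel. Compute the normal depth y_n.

Manning's equation rearranged: A R^(2/3) = nQ / (1·√S) = 0.014 × 11.1 / (√0.0005599) = 6.567.
At y = 1.75 m: A R^(2/3) = 5.245 — low.
At y = 2.34 m: A R^(2/3) = 9.564 — high.
At y = 1.95 m: A R^(2/3) = 6.541 — close enough.

y_n = 1.95 m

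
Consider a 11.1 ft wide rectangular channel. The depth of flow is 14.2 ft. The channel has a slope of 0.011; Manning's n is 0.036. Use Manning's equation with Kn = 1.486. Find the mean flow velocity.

V = 10.9 ft/s

Flow area A = b·y = 11.1 × 14.2 = 157.6 ft². Wetted perimeter P = b + 2y = 11.1 + 2×14.2 = 39.5 ft.
Hydraulic radius R = A/P = 157.6/39.5 = 3.99 ft.
From Manning's equation, V = (1.486/n) R^(2/3) S^(1/2) = (1.486/0.036) × 3.99^(2/3) × 0.011^(1/2) = 10.9 ft/s.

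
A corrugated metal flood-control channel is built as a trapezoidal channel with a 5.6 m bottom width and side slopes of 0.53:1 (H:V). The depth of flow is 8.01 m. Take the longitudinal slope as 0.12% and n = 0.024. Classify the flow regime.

subcritical

With bottom width b = 5.6 m and side slope z = 0.53: A = (b + zy)y = (5.6 + 0.53×8.01)×8.01 = 78.86 m²; P = b + 2y√(1+z²) = 5.6 + 2×8.01×1.132 = 23.73 m.
Hydraulic radius R = A/P = 78.86/23.73 = 3.323 m.
V = (1/n) R^(2/3) √S = (1/0.024) × 3.323^(2/3) × √0.0012 = 3.214 m/s. Hydraulic depth D_h = A/T = 78.86/14.09 = 5.597 m.
Froude number Fr = V/√(g·D_h) = 3.214/√(9.81×5.597) = 0.434, which is less than 1, so the flow is subcritical.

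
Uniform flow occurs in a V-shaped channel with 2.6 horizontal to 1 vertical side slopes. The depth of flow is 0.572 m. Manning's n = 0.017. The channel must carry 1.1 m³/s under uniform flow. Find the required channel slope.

For a triangular section with side slope z = 2.6: A = zy² = 2.6×0.572² = 0.8507 m²; P = 2y√(1+z²) = 2×0.572×2.786 = 3.187 m.
Hydraulic radius R = A/P = 0.8507/3.187 = 0.2669 m.
From Manning's equation, S = [nQ / (1 A R^(2/3))]² = [0.017 × 1.1 / (1 × 0.8507 × 0.2669^(2/3))]² = 0.00281.

S = 0.00281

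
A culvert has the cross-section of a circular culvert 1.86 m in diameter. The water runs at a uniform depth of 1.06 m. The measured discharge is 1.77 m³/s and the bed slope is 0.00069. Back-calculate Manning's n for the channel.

For a circular section of diameter D = 1.86 m at depth y = 1.06 m, the central angle is θ = 2 arccos(1 − 2y/D) = 3.422 rad. Then A = (D²/8)(θ − sin θ) = 1.6 m² and P = Dθ/2 = 3.183 m.
Hydraulic radius R = A/P = 1.6/3.183 = 0.5026 m.
Rearranging Manning's equation: n = (1/Q) A R^(2/3) S^(1/2) = (1/1.77) × 1.6 × 0.5026^(2/3) × √0.00069 = 0.015.

n = 0.015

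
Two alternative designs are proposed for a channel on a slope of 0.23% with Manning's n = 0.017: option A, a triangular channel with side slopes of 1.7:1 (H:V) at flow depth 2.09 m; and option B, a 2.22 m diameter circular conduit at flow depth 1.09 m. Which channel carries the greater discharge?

channel A

Channel A: For a triangular section with side slope z = 1.7: A = zy² = 1.7×2.09² = 7.426 m²; P = 2y√(1+z²) = 2×2.09×1.972 = 8.244 m. Hydraulic radius R = A/P = 7.426/8.244 = 0.9007 m. Q_A = (1/0.017)·7.426·0.9007^(2/3)·√0.0023 = 19.54 m³/s.
Channel B: For a circular section of diameter D = 2.22 m at depth y = 1.09 m, the central angle is θ = 2 arccos(1 − 2y/D) = 3.106 rad. Then A = (D²/8)(θ − sin θ) = 1.891 m² and P = Dθ/2 = 3.447 m. Hydraulic radius R = A/P = 1.891/3.447 = 0.5486 m. Q_B = (1/0.017)·1.891·0.5486^(2/3)·√0.0023 = 3.575 m³/s.
Q_A = 19.54 m³/s vs Q_B = 3.575 m³/s, so channel A carries more.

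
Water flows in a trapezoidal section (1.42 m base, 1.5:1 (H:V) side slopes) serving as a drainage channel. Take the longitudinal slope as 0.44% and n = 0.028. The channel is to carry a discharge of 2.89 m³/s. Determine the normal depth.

Manning's equation rearranged: A R^(2/3) = nQ / (1·√S) = 0.028 × 2.89 / (√0.0044) = 1.22.
Try y = 0.881 m: A R^(2/3) = 1.573 — high.
Try y = 0.693 m: A R^(2/3) = 0.9785 — low.
Try y = 0.776 m: A R^(2/3) = 1.221 — ≈ 1.22.

y_n = 0.776 m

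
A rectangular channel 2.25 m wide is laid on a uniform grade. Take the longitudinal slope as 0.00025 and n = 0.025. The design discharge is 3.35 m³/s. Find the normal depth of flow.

Manning's equation rearranged: A R^(2/3) = nQ / (1·√S) = 0.025 × 3.35 / (√0.00025) = 5.297.
Try y = 3.2 m: A R^(2/3) = 6.371 — over.
Try y = 2.74 m: A R^(2/3) = 5.302 — matches.

y_n = 2.74 m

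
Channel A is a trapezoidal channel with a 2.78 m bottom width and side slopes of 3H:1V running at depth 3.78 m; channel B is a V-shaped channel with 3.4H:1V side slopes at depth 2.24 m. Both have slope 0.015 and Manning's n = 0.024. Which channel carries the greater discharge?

channel A

Channel A: With bottom width b = 2.78 m and side slope z = 3: A = (b + zy)y = (2.78 + 3×3.78)×3.78 = 53.37 m²; P = b + 2y√(1+z²) = 2.78 + 2×3.78×3.162 = 26.69 m. Hydraulic radius R = A/P = 53.37/26.69 = 2 m. Q_A = (1/0.024)·53.37·2^(2/3)·√0.015 = 432.4 m³/s.
Channel B: For a triangular section with side slope z = 3.4: A = zy² = 3.4×2.24² = 17.06 m²; P = 2y√(1+z²) = 2×2.24×3.544 = 15.88 m. Hydraulic radius R = A/P = 17.06/15.88 = 1.074 m. Q_B = (1/0.024)·17.06·1.074^(2/3)·√0.015 = 91.33 m³/s.
Q_A = 432.4 m³/s vs Q_B = 91.33 m³/s, so channel A carries more.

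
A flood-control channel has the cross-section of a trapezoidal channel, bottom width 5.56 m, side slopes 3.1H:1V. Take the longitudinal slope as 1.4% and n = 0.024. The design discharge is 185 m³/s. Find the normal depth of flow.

Manning's equation rearranged: A R^(2/3) = nQ / (1·√S) = 0.024 × 185 / (√0.014) = 37.52.
Trying y = 2.78 m: A R^(2/3) = 55.37 — over.
Trying y = 2.32 m: A R^(2/3) = 37.57 — close enough.

y_n = 2.32 m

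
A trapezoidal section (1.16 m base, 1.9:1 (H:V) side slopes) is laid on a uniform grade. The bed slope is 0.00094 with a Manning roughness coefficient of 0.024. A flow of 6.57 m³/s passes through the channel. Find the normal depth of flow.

y_n = 1.5 m

Manning's equation rearranged: A R^(2/3) = nQ / (1·√S) = 0.024 × 6.57 / (√0.00094) = 5.143.
At y = 1.22 m: A R^(2/3) = 3.227 — short.
At y = 1.66 m: A R^(2/3) = 6.496 — over.
At y = 1.5 m: A R^(2/3) = 5.146 — ≈ 5.143.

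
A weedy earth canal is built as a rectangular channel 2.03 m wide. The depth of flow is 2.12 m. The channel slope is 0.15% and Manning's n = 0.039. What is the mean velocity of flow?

Flow area A = b·y = 2.03 × 2.12 = 4.304 m². Wetted perimeter P = b + 2y = 2.03 + 2×2.12 = 6.27 m.
Hydraulic radius R = A/P = 4.304/6.27 = 0.6864 m.
From Manning's equation, V = (1/n) R^(2/3) S^(1/2) = (1/0.039) × 0.6864^(2/3) × 0.0015^(1/2) = 0.773 m/s.

V = 0.773 m/s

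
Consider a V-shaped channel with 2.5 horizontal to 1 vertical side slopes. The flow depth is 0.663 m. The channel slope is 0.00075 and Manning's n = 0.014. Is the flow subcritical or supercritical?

For a triangular section with side slope z = 2.5: A = zy² = 2.5×0.663² = 1.099 m²; P = 2y√(1+z²) = 2×0.663×2.693 = 3.57 m.
Hydraulic radius R = A/P = 1.099/3.57 = 0.3078 m.
V = (1/n) R^(2/3) √S = (1/0.014) × 0.3078^(2/3) × √0.00075 = 0.8917 m/s. Hydraulic depth D_h = A/T = 1.099/3.315 = 0.3315 m.
Froude number Fr = V/√(g·D_h) = 0.8917/√(9.81×0.3315) = 0.494, which is less than 1, so the flow is subcritical.

subcritical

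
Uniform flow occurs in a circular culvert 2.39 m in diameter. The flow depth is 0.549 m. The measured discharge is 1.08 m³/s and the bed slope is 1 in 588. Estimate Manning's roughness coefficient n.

n = 0.0141

For a circular section of diameter D = 2.39 m at depth y = 0.549 m, the central angle is θ = 2 arccos(1 − 2y/D) = 1.999 rad. Then A = (D²/8)(θ − sin θ) = 0.7781 m² and P = Dθ/2 = 2.389 m.
Hydraulic radius R = A/P = 0.7781/2.389 = 0.3257 m.
Rearranging Manning's equation: n = (1/Q) A R^(2/3) S^(1/2) = (1/1.08) × 0.7781 × 0.3257^(2/3) × √0.001701 = 0.0141.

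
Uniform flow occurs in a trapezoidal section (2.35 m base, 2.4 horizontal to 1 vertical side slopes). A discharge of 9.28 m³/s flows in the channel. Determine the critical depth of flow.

y_c = 0.869 m

At critical depth, Q² T / (g A³) = 1, i.e. A³/T = Q²/g = 9.28²/9.81 = 8.779.
At y = 1.05 m: A³/T = 18.09 — over.
At y = 0.734 m: A³/T = 4.68 — short.
At y = 0.869 m: A³/T = 8.782 — close enough.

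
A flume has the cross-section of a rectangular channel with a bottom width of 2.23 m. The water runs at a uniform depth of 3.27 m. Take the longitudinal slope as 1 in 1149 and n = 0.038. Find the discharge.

Q = 5.01 m³/s

Flow area A = b·y = 2.23 × 3.27 = 7.292 m². Wetted perimeter P = b + 2y = 2.23 + 2×3.27 = 8.77 m.
Hydraulic radius R = A/P = 7.292/8.77 = 0.8315 m.
Manning's equation: Q = (1/n) A R^(2/3) S^(1/2) = (1/0.038) × 7.292 × 0.8315^(2/3) × 0.0008703^(1/2) = 5.01 m³/s.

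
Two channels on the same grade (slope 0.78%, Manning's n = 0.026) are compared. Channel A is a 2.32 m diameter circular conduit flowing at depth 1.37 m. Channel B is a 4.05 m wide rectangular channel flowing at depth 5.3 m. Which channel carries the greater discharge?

Channel A: For a circular section of diameter D = 2.32 m at depth y = 1.37 m, the central angle is θ = 2 arccos(1 − 2y/D) = 3.506 rad. Then A = (D²/8)(θ − sin θ) = 2.598 m² and P = Dθ/2 = 4.067 m. Hydraulic radius R = A/P = 2.598/4.067 = 0.6389 m. Q_A = (1/0.026)·2.598·0.6389^(2/3)·√0.0078 = 6.547 m³/s.
Channel B: Flow area A = b·y = 4.05 × 5.3 = 21.46 m². Wetted perimeter P = b + 2y = 4.05 + 2×5.3 = 14.65 m. Hydraulic radius R = A/P = 21.46/14.65 = 1.465 m. Q_B = (1/0.026)·21.46·1.465^(2/3)·√0.0078 = 94.06 m³/s.
Q_A = 6.547 m³/s vs Q_B = 94.06 m³/s, so channel B carries more.

channel B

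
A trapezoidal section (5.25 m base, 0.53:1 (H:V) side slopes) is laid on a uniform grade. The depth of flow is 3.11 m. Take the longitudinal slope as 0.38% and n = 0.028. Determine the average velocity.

With bottom width b = 5.25 m and side slope z = 0.53: A = (b + zy)y = (5.25 + 0.53×3.11)×3.11 = 21.45 m²; P = b + 2y√(1+z²) = 5.25 + 2×3.11×1.132 = 12.29 m.
Hydraulic radius R = A/P = 21.45/12.29 = 1.746 m.
From Manning's equation, V = (1/n) R^(2/3) S^(1/2) = (1/0.028) × 1.746^(2/3) × 0.0038^(1/2) = 3.19 m/s.

V = 3.19 m/s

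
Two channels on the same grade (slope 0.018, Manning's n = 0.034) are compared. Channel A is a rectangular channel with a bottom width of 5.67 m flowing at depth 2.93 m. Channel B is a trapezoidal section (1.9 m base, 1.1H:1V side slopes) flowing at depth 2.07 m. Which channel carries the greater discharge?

Channel A: Flow area A = b·y = 5.67 × 2.93 = 16.61 m². Wetted perimeter P = b + 2y = 5.67 + 2×2.93 = 11.53 m. Hydraulic radius R = A/P = 16.61/11.53 = 1.441 m. Q_A = (1/0.034)·16.61·1.441^(2/3)·√0.018 = 83.63 m³/s.
Channel B: With bottom width b = 1.9 m and side slope z = 1.1: A = (b + zy)y = (1.9 + 1.1×2.07)×2.07 = 8.646 m²; P = b + 2y√(1+z²) = 1.9 + 2×2.07×1.487 = 8.055 m. Hydraulic radius R = A/P = 8.646/8.055 = 1.073 m. Q_B = (1/0.034)·8.646·1.073^(2/3)·√0.018 = 35.77 m³/s.
Q_A = 83.63 m³/s vs Q_B = 35.77 m³/s, so channel A carries more.

channel A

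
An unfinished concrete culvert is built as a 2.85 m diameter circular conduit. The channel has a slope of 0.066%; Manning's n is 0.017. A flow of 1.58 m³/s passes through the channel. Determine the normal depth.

Manning's equation rearranged: A R^(2/3) = nQ / (1·√S) = 0.017 × 1.58 / (√0.00066) = 1.046.
Trying y = 1.03 m: A R^(2/3) = 1.421 — over.
Trying y = 0.876 m: A R^(2/3) = 1.044 — matches.

y_n = 0.876 m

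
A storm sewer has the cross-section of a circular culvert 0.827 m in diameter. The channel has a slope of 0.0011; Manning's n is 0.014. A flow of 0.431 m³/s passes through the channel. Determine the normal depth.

y_n = 0.656 m

Manning's equation rearranged: A R^(2/3) = nQ / (1·√S) = 0.014 × 0.431 / (√0.0011) = 0.1819.
Trying y = 0.769 m: A R^(2/3) = 0.2019 — high.
Trying y = 0.656 m: A R^(2/3) = 0.182 — ≈ 0.1819.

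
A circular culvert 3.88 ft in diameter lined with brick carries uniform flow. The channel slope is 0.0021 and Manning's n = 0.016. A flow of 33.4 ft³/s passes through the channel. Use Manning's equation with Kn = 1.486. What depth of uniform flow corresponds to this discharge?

y_n = 2.34 ft

Manning's equation rearranged: A R^(2/3) = nQ / (1.486·√S) = 0.016 × 33.4 / (1.486 × √0.0021) = 7.848.
Trying y = 2.85 ft: A R^(2/3) = 10.31 — high.
Trying y = 2.04 ft: A R^(2/3) = 6.303 — low.
Trying y = 2.34 ft: A R^(2/3) = 7.845 — ≈ 7.848.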